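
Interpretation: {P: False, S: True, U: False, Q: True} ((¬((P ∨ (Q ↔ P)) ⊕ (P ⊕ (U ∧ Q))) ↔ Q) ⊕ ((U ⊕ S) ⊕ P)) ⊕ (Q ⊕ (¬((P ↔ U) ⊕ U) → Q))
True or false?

Q ↔ P = True ↔ False = False
P ∨ (Q ↔ P) = False ∨ False = False
U ∧ Q = False ∧ True = False
P ⊕ (U ∧ Q) = False ⊕ False = False
(P ∨ (Q ↔ P)) ⊕ (P ⊕ (U ∧ Q)) = False ⊕ False = False
¬((P ∨ (Q ↔ P)) ⊕ (P ⊕ (U ∧ Q))) = ¬False = True
¬((P ∨ (Q ↔ P)) ⊕ (P ⊕ (U ∧ Q))) ↔ Q = True ↔ True = True
U ⊕ S = False ⊕ True = True
(U ⊕ S) ⊕ P = True ⊕ False = True
(¬((P ∨ (Q ↔ P)) ⊕ (P ⊕ (U ∧ Q))) ↔ Q) ⊕ ((U ⊕ S) ⊕ P) = True ⊕ True = False
P ↔ U = False ↔ False = True
(P ↔ U) ⊕ U = True ⊕ False = True
¬((P ↔ U) ⊕ U) = ¬True = False
¬((P ↔ U) ⊕ U) → Q = False → True = True
Q ⊕ (¬((P ↔ U) ⊕ U) → Q) = True ⊕ True = False
((¬((P ∨ (Q ↔ P)) ⊕ (P ⊕ (U ∧ Q))) ↔ Q) ⊕ ((U ⊕ S) ⊕ P)) ⊕ (Q ⊕ (¬((P ↔ U) ⊕ U) → Q)) = False ⊕ False = False

False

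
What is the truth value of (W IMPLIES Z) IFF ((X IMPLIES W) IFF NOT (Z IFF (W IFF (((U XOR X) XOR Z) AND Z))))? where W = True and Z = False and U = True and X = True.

True

W IMPLIES Z = True IMPLIES False = False
X IMPLIES W = True IMPLIES True = True
U XOR X = True XOR True = False
(U XOR X) XOR Z = False XOR False = False
((U XOR X) XOR Z) AND Z = False AND False = False
W IFF (((U XOR X) XOR Z) AND Z) = True IFF False = False
Z IFF (W IFF (((U XOR X) XOR Z) AND Z)) = False IFF False = True
NOT (Z IFF (W IFF (((U XOR X) XOR Z) AND Z))) = NOT True = False
(X IMPLIES W) IFF NOT (Z IFF (W IFF (((U XOR X) XOR Z) AND Z))) = True IFF False = False
(W IMPLIES Z) IFF ((X IMPLIES W) IFF NOT (Z IFF (W IFF (((U XOR X) XOR Z) AND Z)))) = False IFF False = True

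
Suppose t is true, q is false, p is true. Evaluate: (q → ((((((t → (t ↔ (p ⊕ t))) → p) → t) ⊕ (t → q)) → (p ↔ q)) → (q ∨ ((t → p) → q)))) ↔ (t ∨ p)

T

p ⊕ t = T ⊕ T = F
t ↔ (p ⊕ t) = T ↔ F = F
t → (t ↔ (p ⊕ t)) = T → F = F
(t → (t ↔ (p ⊕ t))) → p = F → T = T
((t → (t ↔ (p ⊕ t))) → p) → t = T → T = T
t → q = T → F = F
(((t → (t ↔ (p ⊕ t))) → p) → t) ⊕ (t → q) = T ⊕ F = T
p ↔ q = T ↔ F = F
((((t → (t ↔ (p ⊕ t))) → p) → t) ⊕ (t → q)) → (p ↔ q) = T → F = F
t → p = T → T = T
(t → p) → q = T → F = F
q ∨ ((t → p) → q) = F ∨ F = F
(((((t → (t ↔ (p ⊕ t))) → p) → t) ⊕ (t → q)) → (p ↔ q)) → (q ∨ ((t → p) → q)) = F → F = T
q → ((((((t → (t ↔ (p ⊕ t))) → p) → t) ⊕ (t → q)) → (p ↔ q)) → (q ∨ ((t → p) → q))) = F → T = T
t ∨ p = T ∨ T = T
(q → ((((((t → (t ↔ (p ⊕ t))) → p) → t) ⊕ (t → q)) → (p ↔ q)) → (q ∨ ((t → p) → q)))) ↔ (t ∨ p) = T ↔ T = T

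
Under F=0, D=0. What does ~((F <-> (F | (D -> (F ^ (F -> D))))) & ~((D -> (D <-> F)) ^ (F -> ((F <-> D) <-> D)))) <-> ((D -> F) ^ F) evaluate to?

Substituting F=0, D=0:
F -> D = 0 -> 0 = 1
F ^ (F -> D) = 0 ^ 1 = 1
D -> (F ^ (F -> D)) = 0 -> 1 = 1
F | (D -> (F ^ (F -> D))) = 0 | 1 = 1
F <-> (F | (D -> (F ^ (F -> D)))) = 0 <-> 1 = 0
D <-> F = 0 <-> 0 = 1
D -> (D <-> F) = 0 -> 1 = 1
F <-> D = 0 <-> 0 = 1
(F <-> D) <-> D = 1 <-> 0 = 0
F -> ((F <-> D) <-> D) = 0 -> 0 = 1
(D -> (D <-> F)) ^ (F -> ((F <-> D) <-> D)) = 1 ^ 1 = 0
~((D -> (D <-> F)) ^ (F -> ((F <-> D) <-> D))) = ~0 = 1
(F <-> (F | (D -> (F ^ (F -> D))))) & ~((D -> (D <-> F)) ^ (F -> ((F <-> D) <-> D))) = 0 & 1 = 0
~((F <-> (F | (D -> (F ^ (F -> D))))) & ~((D -> (D <-> F)) ^ (F -> ((F <-> D) <-> D)))) = ~0 = 1
D -> F = 0 -> 0 = 1
(D -> F) ^ F = 1 ^ 0 = 1
~((F <-> (F | (D -> (F ^ (F -> D))))) & ~((D -> (D <-> F)) ^ (F -> ((F <-> D) <-> D)))) <-> ((D -> F) ^ F) = 1 <-> 1 = 1

1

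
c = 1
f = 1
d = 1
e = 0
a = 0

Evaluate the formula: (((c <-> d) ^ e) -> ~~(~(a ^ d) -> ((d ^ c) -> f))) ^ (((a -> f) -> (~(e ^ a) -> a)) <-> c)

1

Substituting c=1, f=1, d=1, e=0, a=0:
c <-> d = 1 <-> 1 = 1
(c <-> d) ^ e = 1 ^ 0 = 1
a ^ d = 0 ^ 1 = 1
~(a ^ d) = ~1 = 0
d ^ c = 1 ^ 1 = 0
(d ^ c) -> f = 0 -> 1 = 1
~(a ^ d) -> ((d ^ c) -> f) = 0 -> 1 = 1
~(~(a ^ d) -> ((d ^ c) -> f)) = ~1 = 0
~~(~(a ^ d) -> ((d ^ c) -> f)) = ~0 = 1
((c <-> d) ^ e) -> ~~(~(a ^ d) -> ((d ^ c) -> f)) = 1 -> 1 = 1
a -> f = 0 -> 1 = 1
e ^ a = 0 ^ 0 = 0
~(e ^ a) = ~0 = 1
~(e ^ a) -> a = 1 -> 0 = 0
(a -> f) -> (~(e ^ a) -> a) = 1 -> 0 = 0
((a -> f) -> (~(e ^ a) -> a)) <-> c = 0 <-> 1 = 0
(((c <-> d) ^ e) -> ~~(~(a ^ d) -> ((d ^ c) -> f))) ^ (((a -> f) -> (~(e ^ a) -> a)) <-> c) = 1 ^ 0 = 1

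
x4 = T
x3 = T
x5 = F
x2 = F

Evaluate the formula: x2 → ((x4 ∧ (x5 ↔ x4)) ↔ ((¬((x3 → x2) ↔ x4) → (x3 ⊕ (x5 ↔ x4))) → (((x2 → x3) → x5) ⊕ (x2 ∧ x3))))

x5 ↔ x4 = F ↔ T = F
x4 ∧ (x5 ↔ x4) = T ∧ F = F
x3 → x2 = T → F = F
(x3 → x2) ↔ x4 = F ↔ T = F
¬((x3 → x2) ↔ x4) = ¬F = T
x5 ↔ x4 = F ↔ T = F
x3 ⊕ (x5 ↔ x4) = T ⊕ F = T
¬((x3 → x2) ↔ x4) → (x3 ⊕ (x5 ↔ x4)) = T → T = T
x2 → x3 = F → T = T
(x2 → x3) → x5 = T → F = F
x2 ∧ x3 = F ∧ T = F
((x2 → x3) → x5) ⊕ (x2 ∧ x3) = F ⊕ F = F
(¬((x3 → x2) ↔ x4) → (x3 ⊕ (x5 ↔ x4))) → (((x2 → x3) → x5) ⊕ (x2 ∧ x3)) = T → F = F
(x4 ∧ (x5 ↔ x4)) ↔ ((¬((x3 → x2) ↔ x4) → (x3 ⊕ (x5 ↔ x4))) → (((x2 → x3) → x5) ⊕ (x2 ∧ x3))) = F ↔ F = T
x2 → ((x4 ∧ (x5 ↔ x4)) ↔ ((¬((x3 → x2) ↔ x4) → (x3 ⊕ (x5 ↔ x4))) → (((x2 → x3) → x5) ⊕ (x2 ∧ x3)))) = F → T = T

T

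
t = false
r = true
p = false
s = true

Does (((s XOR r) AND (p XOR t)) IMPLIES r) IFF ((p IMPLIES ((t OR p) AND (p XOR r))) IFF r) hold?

s XOR r = true XOR true = false
p XOR t = false XOR false = false
(s XOR r) AND (p XOR t) = false AND false = false
((s XOR r) AND (p XOR t)) IMPLIES r = false IMPLIES true = true
t OR p = false OR false = false
p XOR r = false XOR true = true
(t OR p) AND (p XOR r) = false AND true = false
p IMPLIES ((t OR p) AND (p XOR r)) = false IMPLIES false = true
(p IMPLIES ((t OR p) AND (p XOR r))) IFF r = true IFF true = true
(((s XOR r) AND (p XOR t)) IMPLIES r) IFF ((p IMPLIES ((t OR p) AND (p XOR r))) IFF r) = true IFF true = true

true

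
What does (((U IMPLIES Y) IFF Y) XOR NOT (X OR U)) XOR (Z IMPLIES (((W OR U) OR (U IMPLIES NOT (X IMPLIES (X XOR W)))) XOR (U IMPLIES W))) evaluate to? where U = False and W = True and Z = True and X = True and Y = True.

U IMPLIES Y = False IMPLIES True = True
(U IMPLIES Y) IFF Y = True IFF True = True
X OR U = True OR False = True
NOT (X OR U) = NOT True = False
((U IMPLIES Y) IFF Y) XOR NOT (X OR U) = True XOR False = True
W OR U = True OR False = True
X XOR W = True XOR True = False
X IMPLIES (X XOR W) = True IMPLIES False = False
NOT (X IMPLIES (X XOR W)) = NOT False = True
U IMPLIES NOT (X IMPLIES (X XOR W)) = False IMPLIES True = True
(W OR U) OR (U IMPLIES NOT (X IMPLIES (X XOR W))) = True OR True = True
U IMPLIES W = False IMPLIES True = True
((W OR U) OR (U IMPLIES NOT (X IMPLIES (X XOR W)))) XOR (U IMPLIES W) = True XOR True = False
Z IMPLIES (((W OR U) OR (U IMPLIES NOT (X IMPLIES (X XOR W)))) XOR (U IMPLIES W)) = True IMPLIES False = False
(((U IMPLIES Y) IFF Y) XOR NOT (X OR U)) XOR (Z IMPLIES (((W OR U) OR (U IMPLIES NOT (X IMPLIES (X XOR W)))) XOR (U IMPLIES W))) = True XOR False = True

True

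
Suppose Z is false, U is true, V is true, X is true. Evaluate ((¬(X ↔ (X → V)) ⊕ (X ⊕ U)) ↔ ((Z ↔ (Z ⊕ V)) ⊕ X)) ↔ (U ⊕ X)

T

Substituting Z=F, U=T, V=T, X=T:
X → V = T → T = T
X ↔ (X → V) = T ↔ T = T
¬(X ↔ (X → V)) = ¬T = F
X ⊕ U = T ⊕ T = F
¬(X ↔ (X → V)) ⊕ (X ⊕ U) = F ⊕ F = F
Z ⊕ V = F ⊕ T = T
Z ↔ (Z ⊕ V) = F ↔ T = F
(Z ↔ (Z ⊕ V)) ⊕ X = F ⊕ T = T
(¬(X ↔ (X → V)) ⊕ (X ⊕ U)) ↔ ((Z ↔ (Z ⊕ V)) ⊕ X) = F ↔ T = F
U ⊕ X = T ⊕ T = F
((¬(X ↔ (X → V)) ⊕ (X ⊕ U)) ↔ ((Z ↔ (Z ⊕ V)) ⊕ X)) ↔ (U ⊕ X) = F ↔ F = T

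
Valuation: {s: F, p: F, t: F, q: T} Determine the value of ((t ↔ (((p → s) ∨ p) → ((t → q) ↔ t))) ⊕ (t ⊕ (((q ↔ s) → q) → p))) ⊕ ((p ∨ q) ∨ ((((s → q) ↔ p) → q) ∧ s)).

F

p → s = F → F = T
(p → s) ∨ p = T ∨ F = T
t → q = F → T = T
(t → q) ↔ t = T ↔ F = F
((p → s) ∨ p) → ((t → q) ↔ t) = T → F = F
t ↔ (((p → s) ∨ p) → ((t → q) ↔ t)) = F ↔ F = T
q ↔ s = T ↔ F = F
(q ↔ s) → q = F → T = T
((q ↔ s) → q) → p = T → F = F
t ⊕ (((q ↔ s) → q) → p) = F ⊕ F = F
(t ↔ (((p → s) ∨ p) → ((t → q) ↔ t))) ⊕ (t ⊕ (((q ↔ s) → q) → p)) = T ⊕ F = T
p ∨ q = F ∨ T = T
s → q = F → T = T
(s → q) ↔ p = T ↔ F = F
((s → q) ↔ p) → q = F → T = T
(((s → q) ↔ p) → q) ∧ s = T ∧ F = F
(p ∨ q) ∨ ((((s → q) ↔ p) → q) ∧ s) = T ∨ F = T
((t ↔ (((p → s) ∨ p) → ((t → q) ↔ t))) ⊕ (t ⊕ (((q ↔ s) → q) → p))) ⊕ ((p ∨ q) ∨ ((((s → q) ↔ p) → q) ∧ s)) = T ⊕ T = F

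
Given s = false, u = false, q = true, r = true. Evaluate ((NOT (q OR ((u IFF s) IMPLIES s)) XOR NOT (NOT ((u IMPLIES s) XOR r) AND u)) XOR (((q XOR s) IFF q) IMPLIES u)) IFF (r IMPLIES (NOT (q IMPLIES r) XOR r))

true

u IFF s = false IFF false = true
(u IFF s) IMPLIES s = true IMPLIES false = false
q OR ((u IFF s) IMPLIES s) = true OR false = true
NOT (q OR ((u IFF s) IMPLIES s)) = NOT true = false
u IMPLIES s = false IMPLIES false = true
(u IMPLIES s) XOR r = true XOR true = false
NOT ((u IMPLIES s) XOR r) = NOT false = true
NOT ((u IMPLIES s) XOR r) AND u = true AND false = false
NOT (NOT ((u IMPLIES s) XOR r) AND u) = NOT false = true
NOT (q OR ((u IFF s) IMPLIES s)) XOR NOT (NOT ((u IMPLIES s) XOR r) AND u) = false XOR true = true
q XOR s = true XOR false = true
(q XOR s) IFF q = true IFF true = true
((q XOR s) IFF q) IMPLIES u = true IMPLIES false = false
(NOT (q OR ((u IFF s) IMPLIES s)) XOR NOT (NOT ((u IMPLIES s) XOR r) AND u)) XOR (((q XOR s) IFF q) IMPLIES u) = true XOR false = true
q IMPLIES r = true IMPLIES true = true
NOT (q IMPLIES r) = NOT true = false
NOT (q IMPLIES r) XOR r = false XOR true = true
r IMPLIES (NOT (q IMPLIES r) XOR r) = true IMPLIES true = true
((NOT (q OR ((u IFF s) IMPLIES s)) XOR NOT (NOT ((u IMPLIES s) XOR r) AND u)) XOR (((q XOR s) IFF q) IMPLIES u)) IFF (r IMPLIES (NOT (q IMPLIES r) XOR r)) = true IFF true = true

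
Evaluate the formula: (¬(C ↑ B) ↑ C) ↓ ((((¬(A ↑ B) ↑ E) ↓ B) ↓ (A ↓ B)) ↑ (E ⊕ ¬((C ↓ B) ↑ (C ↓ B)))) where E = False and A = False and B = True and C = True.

C ↑ B = True ↑ True = False
¬(C ↑ B) = ¬False = True
¬(C ↑ B) ↑ C = True ↑ True = False
A ↑ B = False ↑ True = True
¬(A ↑ B) = ¬True = False
¬(A ↑ B) ↑ E = False ↑ False = True
(¬(A ↑ B) ↑ E) ↓ B = True ↓ True = False
A ↓ B = False ↓ True = False
((¬(A ↑ B) ↑ E) ↓ B) ↓ (A ↓ B) = False ↓ False = True
C ↓ B = True ↓ True = False
C ↓ B = True ↓ True = False
(C ↓ B) ↑ (C ↓ B) = False ↑ False = True
¬((C ↓ B) ↑ (C ↓ B)) = ¬True = False
E ⊕ ¬((C ↓ B) ↑ (C ↓ B)) = False ⊕ False = False
(((¬(A ↑ B) ↑ E) ↓ B) ↓ (A ↓ B)) ↑ (E ⊕ ¬((C ↓ B) ↑ (C ↓ B))) = True ↑ False = True
(¬(C ↑ B) ↑ C) ↓ ((((¬(A ↑ B) ↑ E) ↓ B) ↓ (A ↓ B)) ↑ (E ⊕ ¬((C ↓ B) ↑ (C ↓ B)))) = False ↓ True = False

False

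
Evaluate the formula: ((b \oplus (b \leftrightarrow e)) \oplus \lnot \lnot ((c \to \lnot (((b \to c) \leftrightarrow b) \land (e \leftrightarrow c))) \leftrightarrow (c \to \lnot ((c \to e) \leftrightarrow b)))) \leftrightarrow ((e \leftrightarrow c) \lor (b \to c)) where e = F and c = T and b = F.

b \leftrightarrow e = F \leftrightarrow F = T
b \oplus (b \leftrightarrow e) = F \oplus T = T
b \to c = F \to T = T
(b \to c) \leftrightarrow b = T \leftrightarrow F = F
e \leftrightarrow c = F \leftrightarrow T = F
((b \to c) \leftrightarrow b) \land (e \leftrightarrow c) = F \land F = F
\lnot (((b \to c) \leftrightarrow b) \land (e \leftrightarrow c)) = \lnot F = T
c \to \lnot (((b \to c) \leftrightarrow b) \land (e \leftrightarrow c)) = T \to T = T
c \to e = T \to F = F
(c \to e) \leftrightarrow b = F \leftrightarrow F = T
\lnot ((c \to e) \leftrightarrow b) = \lnot T = F
c \to \lnot ((c \to e) \leftrightarrow b) = T \to F = F
(c \to \lnot (((b \to c) \leftrightarrow b) \land (e \leftrightarrow c))) \leftrightarrow (c \to \lnot ((c \to e) \leftrightarrow b)) = T \leftrightarrow F = F
\lnot ((c \to \lnot (((b \to c) \leftrightarrow b) \land (e \leftrightarrow c))) \leftrightarrow (c \to \lnot ((c \to e) \leftrightarrow b))) = \lnot F = T
\lnot \lnot ((c \to \lnot (((b \to c) \leftrightarrow b) \land (e \leftrightarrow c))) \leftrightarrow (c \to \lnot ((c \to e) \leftrightarrow b))) = \lnot T = F
(b \oplus (b \leftrightarrow e)) \oplus \lnot \lnot ((c \to \lnot (((b \to c) \leftrightarrow b) \land (e \leftrightarrow c))) \leftrightarrow (c \to \lnot ((c \to e) \leftrightarrow b))) = T \oplus F = T
e \leftrightarrow c = F \leftrightarrow T = F
b \to c = F \to T = T
(e \leftrightarrow c) \lor (b \to c) = F \lor T = T
((b \oplus (b \leftrightarrow e)) \oplus \lnot \lnot ((c \to \lnot (((b \to c) \leftrightarrow b) \land (e \leftrightarrow c))) \leftrightarrow (c \to \lnot ((c \to e) \leftrightarrow b)))) \leftrightarrow ((e \leftrightarrow c) \lor (b \to c)) = T \leftrightarrow T = T

T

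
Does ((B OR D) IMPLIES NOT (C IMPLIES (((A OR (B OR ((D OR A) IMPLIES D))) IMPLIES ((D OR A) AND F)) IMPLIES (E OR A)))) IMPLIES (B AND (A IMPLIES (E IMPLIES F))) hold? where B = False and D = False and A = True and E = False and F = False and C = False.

Substituting B=False, D=False, A=True, E=False, F=False, C=False:
B OR D = False OR False = False
D OR A = False OR True = True
(D OR A) IMPLIES D = True IMPLIES False = False
B OR ((D OR A) IMPLIES D) = False OR False = False
A OR (B OR ((D OR A) IMPLIES D)) = True OR False = True
D OR A = False OR True = True
(D OR A) AND F = True AND False = False
(A OR (B OR ((D OR A) IMPLIES D))) IMPLIES ((D OR A) AND F) = True IMPLIES False = False
E OR A = False OR True = True
((A OR (B OR ((D OR A) IMPLIES D))) IMPLIES ((D OR A) AND F)) IMPLIES (E OR A) = False IMPLIES True = True
C IMPLIES (((A OR (B OR ((D OR A) IMPLIES D))) IMPLIES ((D OR A) AND F)) IMPLIES (E OR A)) = False IMPLIES True = True
NOT (C IMPLIES (((A OR (B OR ((D OR A) IMPLIES D))) IMPLIES ((D OR A) AND F)) IMPLIES (E OR A))) = NOT True = False
(B OR D) IMPLIES NOT (C IMPLIES (((A OR (B OR ((D OR A) IMPLIES D))) IMPLIES ((D OR A) AND F)) IMPLIES (E OR A))) = False IMPLIES False = True
E IMPLIES F = False IMPLIES False = True
A IMPLIES (E IMPLIES F) = True IMPLIES True = True
B AND (A IMPLIES (E IMPLIES F)) = False AND True = False
((B OR D) IMPLIES NOT (C IMPLIES (((A OR (B OR ((D OR A) IMPLIES D))) IMPLIES ((D OR A) AND F)) IMPLIES (E OR A)))) IMPLIES (B AND (A IMPLIES (E IMPLIES F))) = True IMPLIES False = False

False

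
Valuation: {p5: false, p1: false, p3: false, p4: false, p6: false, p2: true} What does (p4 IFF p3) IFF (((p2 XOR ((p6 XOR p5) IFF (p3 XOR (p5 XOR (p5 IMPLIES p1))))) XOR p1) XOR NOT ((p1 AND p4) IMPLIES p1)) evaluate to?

true

p4 IFF p3 = false IFF false = true
p6 XOR p5 = false XOR false = false
p5 IMPLIES p1 = false IMPLIES false = true
p5 XOR (p5 IMPLIES p1) = false XOR true = true
p3 XOR (p5 XOR (p5 IMPLIES p1)) = false XOR true = true
(p6 XOR p5) IFF (p3 XOR (p5 XOR (p5 IMPLIES p1))) = false IFF true = false
p2 XOR ((p6 XOR p5) IFF (p3 XOR (p5 XOR (p5 IMPLIES p1)))) = true XOR false = true
(p2 XOR ((p6 XOR p5) IFF (p3 XOR (p5 XOR (p5 IMPLIES p1))))) XOR p1 = true XOR false = true
p1 AND p4 = false AND false = false
(p1 AND p4) IMPLIES p1 = false IMPLIES false = true
NOT ((p1 AND p4) IMPLIES p1) = NOT true = false
((p2 XOR ((p6 XOR p5) IFF (p3 XOR (p5 XOR (p5 IMPLIES p1))))) XOR p1) XOR NOT ((p1 AND p4) IMPLIES p1) = true XOR false = true
(p4 IFF p3) IFF (((p2 XOR ((p6 XOR p5) IFF (p3 XOR (p5 XOR (p5 IMPLIES p1))))) XOR p1) XOR NOT ((p1 AND p4) IMPLIES p1)) = true IFF true = true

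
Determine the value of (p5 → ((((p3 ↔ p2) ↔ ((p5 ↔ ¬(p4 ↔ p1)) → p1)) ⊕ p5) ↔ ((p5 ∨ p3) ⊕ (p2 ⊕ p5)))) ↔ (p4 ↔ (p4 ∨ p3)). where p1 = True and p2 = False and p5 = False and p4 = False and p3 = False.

Substituting p1=True, p2=False, p5=False, p4=False, p3=False:
p3 ↔ p2 = False ↔ False = True
p4 ↔ p1 = False ↔ True = False
¬(p4 ↔ p1) = ¬False = True
p5 ↔ ¬(p4 ↔ p1) = False ↔ True = False
(p5 ↔ ¬(p4 ↔ p1)) → p1 = False → True = True
(p3 ↔ p2) ↔ ((p5 ↔ ¬(p4 ↔ p1)) → p1) = True ↔ True = True
((p3 ↔ p2) ↔ ((p5 ↔ ¬(p4 ↔ p1)) → p1)) ⊕ p5 = True ⊕ False = True
p5 ∨ p3 = False ∨ False = False
p2 ⊕ p5 = False ⊕ False = False
(p5 ∨ p3) ⊕ (p2 ⊕ p5) = False ⊕ False = False
(((p3 ↔ p2) ↔ ((p5 ↔ ¬(p4 ↔ p1)) → p1)) ⊕ p5) ↔ ((p5 ∨ p3) ⊕ (p2 ⊕ p5)) = True ↔ False = False
p5 → ((((p3 ↔ p2) ↔ ((p5 ↔ ¬(p4 ↔ p1)) → p1)) ⊕ p5) ↔ ((p5 ∨ p3) ⊕ (p2 ⊕ p5))) = False → False = True
p4 ∨ p3 = False ∨ False = False
p4 ↔ (p4 ∨ p3) = False ↔ False = True
(p5 → ((((p3 ↔ p2) ↔ ((p5 ↔ ¬(p4 ↔ p1)) → p1)) ⊕ p5) ↔ ((p5 ∨ p3) ⊕ (p2 ⊕ p5)))) ↔ (p4 ↔ (p4 ∨ p3)) = True ↔ True = True

True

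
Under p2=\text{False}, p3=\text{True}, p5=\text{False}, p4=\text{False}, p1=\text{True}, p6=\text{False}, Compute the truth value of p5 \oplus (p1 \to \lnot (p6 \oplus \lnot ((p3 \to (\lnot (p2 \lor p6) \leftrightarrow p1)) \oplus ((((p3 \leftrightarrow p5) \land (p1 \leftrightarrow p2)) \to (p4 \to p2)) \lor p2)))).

\text{False}

Substituting p2=\text{False}, p3=\text{True}, p5=\text{False}, p4=\text{False}, p1=\text{True}, p6=\text{False}:
p2 \lor p6 = \text{False} \lor \text{False} = \text{False}
\lnot (p2 \lor p6) = \lnot \text{False} = \text{True}
\lnot (p2 \lor p6) \leftrightarrow p1 = \text{True} \leftrightarrow \text{True} = \text{True}
p3 \to (\lnot (p2 \lor p6) \leftrightarrow p1) = \text{True} \to \text{True} = \text{True}
p3 \leftrightarrow p5 = \text{True} \leftrightarrow \text{False} = \text{False}
p1 \leftrightarrow p2 = \text{True} \leftrightarrow \text{False} = \text{False}
(p3 \leftrightarrow p5) \land (p1 \leftrightarrow p2) = \text{False} \land \text{False} = \text{False}
p4 \to p2 = \text{False} \to \text{False} = \text{True}
((p3 \leftrightarrow p5) \land (p1 \leftrightarrow p2)) \to (p4 \to p2) = \text{False} \to \text{True} = \text{True}
(((p3 \leftrightarrow p5) \land (p1 \leftrightarrow p2)) \to (p4 \to p2)) \lor p2 = \text{True} \lor \text{False} = \text{True}
(p3 \to (\lnot (p2 \lor p6) \leftrightarrow p1)) \oplus ((((p3 \leftrightarrow p5) \land (p1 \leftrightarrow p2)) \to (p4 \to p2)) \lor p2) = \text{True} \oplus \text{True} = \text{False}
\lnot ((p3 \to (\lnot (p2 \lor p6) \leftrightarrow p1)) \oplus ((((p3 \leftrightarrow p5) \land (p1 \leftrightarrow p2)) \to (p4 \to p2)) \lor p2)) = \lnot \text{False} = \text{True}
p6 \oplus \lnot ((p3 \to (\lnot (p2 \lor p6) \leftrightarrow p1)) \oplus ((((p3 \leftrightarrow p5) \land (p1 \leftrightarrow p2)) \to (p4 \to p2)) \lor p2)) = \text{False} \oplus \text{True} = \text{True}
\lnot (p6 \oplus \lnot ((p3 \to (\lnot (p2 \lor p6) \leftrightarrow p1)) \oplus ((((p3 \leftrightarrow p5) \land (p1 \leftrightarrow p2)) \to (p4 \to p2)) \lor p2))) = \lnot \text{True} = \text{False}
p1 \to \lnot (p6 \oplus \lnot ((p3 \to (\lnot (p2 \lor p6) \leftrightarrow p1)) \oplus ((((p3 \leftrightarrow p5) \land (p1 \leftrightarrow p2)) \to (p4 \to p2)) \lor p2))) = \text{True} \to \text{False} = \text{False}
p5 \oplus (p1 \to \lnot (p6 \oplus \lnot ((p3 \to (\lnot (p2 \lor p6) \leftrightarrow p1)) \oplus ((((p3 \leftrightarrow p5) \land (p1 \leftrightarrow p2)) \to (p4 \to p2)) \lor p2)))) = \text{False} \oplus \text{False} = \text{False}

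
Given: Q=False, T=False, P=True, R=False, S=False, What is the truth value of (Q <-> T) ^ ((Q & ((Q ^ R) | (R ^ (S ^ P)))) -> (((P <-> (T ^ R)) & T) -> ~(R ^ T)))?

False

Q <-> T = False <-> False = True
Q ^ R = False ^ False = False
S ^ P = False ^ True = True
R ^ (S ^ P) = False ^ True = True
(Q ^ R) | (R ^ (S ^ P)) = False | True = True
Q & ((Q ^ R) | (R ^ (S ^ P))) = False & True = False
T ^ R = False ^ False = False
P <-> (T ^ R) = True <-> False = False
(P <-> (T ^ R)) & T = False & False = False
R ^ T = False ^ False = False
~(R ^ T) = ~False = True
((P <-> (T ^ R)) & T) -> ~(R ^ T) = False -> True = True
(Q & ((Q ^ R) | (R ^ (S ^ P)))) -> (((P <-> (T ^ R)) & T) -> ~(R ^ T)) = False -> True = True
(Q <-> T) ^ ((Q & ((Q ^ R) | (R ^ (S ^ P)))) -> (((P <-> (T ^ R)) & T) -> ~(R ^ T))) = True ^ True = False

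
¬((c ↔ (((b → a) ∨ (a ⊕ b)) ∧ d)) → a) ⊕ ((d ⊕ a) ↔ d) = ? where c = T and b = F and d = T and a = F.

b → a = F → F = T
a ⊕ b = F ⊕ F = F
(b → a) ∨ (a ⊕ b) = T ∨ F = T
((b → a) ∨ (a ⊕ b)) ∧ d = T ∧ T = T
c ↔ (((b → a) ∨ (a ⊕ b)) ∧ d) = T ↔ T = T
(c ↔ (((b → a) ∨ (a ⊕ b)) ∧ d)) → a = T → F = F
¬((c ↔ (((b → a) ∨ (a ⊕ b)) ∧ d)) → a) = ¬F = T
d ⊕ a = T ⊕ F = T
(d ⊕ a) ↔ d = T ↔ T = T
¬((c ↔ (((b → a) ∨ (a ⊕ b)) ∧ d)) → a) ⊕ ((d ⊕ a) ↔ d) = T ⊕ T = F

F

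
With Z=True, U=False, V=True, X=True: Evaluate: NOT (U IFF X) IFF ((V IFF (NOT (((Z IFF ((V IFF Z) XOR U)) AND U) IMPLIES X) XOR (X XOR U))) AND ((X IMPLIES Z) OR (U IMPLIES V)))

U IFF X = False IFF True = False
NOT (U IFF X) = NOT False = True
V IFF Z = True IFF True = True
(V IFF Z) XOR U = True XOR False = True
Z IFF ((V IFF Z) XOR U) = True IFF True = True
(Z IFF ((V IFF Z) XOR U)) AND U = True AND False = False
((Z IFF ((V IFF Z) XOR U)) AND U) IMPLIES X = False IMPLIES True = True
NOT (((Z IFF ((V IFF Z) XOR U)) AND U) IMPLIES X) = NOT True = False
X XOR U = True XOR False = True
NOT (((Z IFF ((V IFF Z) XOR U)) AND U) IMPLIES X) XOR (X XOR U) = False XOR True = True
V IFF (NOT (((Z IFF ((V IFF Z) XOR U)) AND U) IMPLIES X) XOR (X XOR U)) = True IFF True = True
X IMPLIES Z = True IMPLIES True = True
U IMPLIES V = False IMPLIES True = True
(X IMPLIES Z) OR (U IMPLIES V) = True OR True = True
(V IFF (NOT (((Z IFF ((V IFF Z) XOR U)) AND U) IMPLIES X) XOR (X XOR U))) AND ((X IMPLIES Z) OR (U IMPLIES V)) = True AND True = True
NOT (U IFF X) IFF ((V IFF (NOT (((Z IFF ((V IFF Z) XOR U)) AND U) IMPLIES X) XOR (X XOR U))) AND ((X IMPLIES Z) OR (U IMPLIES V))) = True IFF True = True

True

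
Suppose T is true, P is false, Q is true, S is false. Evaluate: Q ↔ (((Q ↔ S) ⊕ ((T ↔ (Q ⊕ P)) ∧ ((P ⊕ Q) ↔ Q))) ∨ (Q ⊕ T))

Q ↔ S = True ↔ False = False
Q ⊕ P = True ⊕ False = True
T ↔ (Q ⊕ P) = True ↔ True = True
P ⊕ Q = False ⊕ True = True
(P ⊕ Q) ↔ Q = True ↔ True = True
(T ↔ (Q ⊕ P)) ∧ ((P ⊕ Q) ↔ Q) = True ∧ True = True
(Q ↔ S) ⊕ ((T ↔ (Q ⊕ P)) ∧ ((P ⊕ Q) ↔ Q)) = False ⊕ True = True
Q ⊕ T = True ⊕ True = False
((Q ↔ S) ⊕ ((T ↔ (Q ⊕ P)) ∧ ((P ⊕ Q) ↔ Q))) ∨ (Q ⊕ T) = True ∨ False = True
Q ↔ (((Q ↔ S) ⊕ ((T ↔ (Q ⊕ P)) ∧ ((P ⊕ Q) ↔ Q))) ∨ (Q ⊕ T)) = True ↔ True = True

True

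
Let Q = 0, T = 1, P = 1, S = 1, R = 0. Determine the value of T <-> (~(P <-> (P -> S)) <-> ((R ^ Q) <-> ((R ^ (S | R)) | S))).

Substituting Q=0, T=1, P=1, S=1, R=0:
P -> S = 1 -> 1 = 1
P <-> (P -> S) = 1 <-> 1 = 1
~(P <-> (P -> S)) = ~1 = 0
R ^ Q = 0 ^ 0 = 0
S | R = 1 | 0 = 1
R ^ (S | R) = 0 ^ 1 = 1
(R ^ (S | R)) | S = 1 | 1 = 1
(R ^ Q) <-> ((R ^ (S | R)) | S) = 0 <-> 1 = 0
~(P <-> (P -> S)) <-> ((R ^ Q) <-> ((R ^ (S | R)) | S)) = 0 <-> 0 = 1
T <-> (~(P <-> (P -> S)) <-> ((R ^ Q) <-> ((R ^ (S | R)) | S))) = 1 <-> 1 = 1

1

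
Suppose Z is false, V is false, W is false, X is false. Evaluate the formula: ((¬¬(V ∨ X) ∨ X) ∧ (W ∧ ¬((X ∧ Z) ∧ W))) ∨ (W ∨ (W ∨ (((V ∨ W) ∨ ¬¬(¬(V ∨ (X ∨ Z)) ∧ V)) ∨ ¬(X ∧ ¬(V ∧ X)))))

V ∨ X = F ∨ F = F
¬(V ∨ X) = ¬F = T
¬¬(V ∨ X) = ¬T = F
¬¬(V ∨ X) ∨ X = F ∨ F = F
X ∧ Z = F ∧ F = F
(X ∧ Z) ∧ W = F ∧ F = F
¬((X ∧ Z) ∧ W) = ¬F = T
W ∧ ¬((X ∧ Z) ∧ W) = F ∧ T = F
(¬¬(V ∨ X) ∨ X) ∧ (W ∧ ¬((X ∧ Z) ∧ W)) = F ∧ F = F
V ∨ W = F ∨ F = F
X ∨ Z = F ∨ F = F
V ∨ (X ∨ Z) = F ∨ F = F
¬(V ∨ (X ∨ Z)) = ¬F = T
¬(V ∨ (X ∨ Z)) ∧ V = T ∧ F = F
¬(¬(V ∨ (X ∨ Z)) ∧ V) = ¬F = T
¬¬(¬(V ∨ (X ∨ Z)) ∧ V) = ¬T = F
(V ∨ W) ∨ ¬¬(¬(V ∨ (X ∨ Z)) ∧ V) = F ∨ F = F
V ∧ X = F ∧ F = F
¬(V ∧ X) = ¬F = T
X ∧ ¬(V ∧ X) = F ∧ T = F
¬(X ∧ ¬(V ∧ X)) = ¬F = T
((V ∨ W) ∨ ¬¬(¬(V ∨ (X ∨ Z)) ∧ V)) ∨ ¬(X ∧ ¬(V ∧ X)) = F ∨ T = T
W ∨ (((V ∨ W) ∨ ¬¬(¬(V ∨ (X ∨ Z)) ∧ V)) ∨ ¬(X ∧ ¬(V ∧ X))) = F ∨ T = T
W ∨ (W ∨ (((V ∨ W) ∨ ¬¬(¬(V ∨ (X ∨ Z)) ∧ V)) ∨ ¬(X ∧ ¬(V ∧ X)))) = F ∨ T = T
((¬¬(V ∨ X) ∨ X) ∧ (W ∧ ¬((X ∧ Z) ∧ W))) ∨ (W ∨ (W ∨ (((V ∨ W) ∨ ¬¬(¬(V ∨ (X ∨ Z)) ∧ V)) ∨ ¬(X ∧ ¬(V ∧ X))))) = F ∨ T = T

T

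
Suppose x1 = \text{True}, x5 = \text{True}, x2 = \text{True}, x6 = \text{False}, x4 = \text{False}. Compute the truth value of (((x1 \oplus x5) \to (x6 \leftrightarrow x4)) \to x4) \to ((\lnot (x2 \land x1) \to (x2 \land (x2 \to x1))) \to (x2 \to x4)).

\text{True}

Substituting x1=\text{True}, x5=\text{True}, x2=\text{True}, x6=\text{False}, x4=\text{False}:
x1 \oplus x5 = \text{True} \oplus \text{True} = \text{False}
x6 \leftrightarrow x4 = \text{False} \leftrightarrow \text{False} = \text{True}
(x1 \oplus x5) \to (x6 \leftrightarrow x4) = \text{False} \to \text{True} = \text{True}
((x1 \oplus x5) \to (x6 \leftrightarrow x4)) \to x4 = \text{True} \to \text{False} = \text{False}
x2 \land x1 = \text{True} \land \text{True} = \text{True}
\lnot (x2 \land x1) = \lnot \text{True} = \text{False}
x2 \to x1 = \text{True} \to \text{True} = \text{True}
x2 \land (x2 \to x1) = \text{True} \land \text{True} = \text{True}
\lnot (x2 \land x1) \to (x2 \land (x2 \to x1)) = \text{False} \to \text{True} = \text{True}
x2 \to x4 = \text{True} \to \text{False} = \text{False}
(\lnot (x2 \land x1) \to (x2 \land (x2 \to x1))) \to (x2 \to x4) = \text{True} \to \text{False} = \text{False}
(((x1 \oplus x5) \to (x6 \leftrightarrow x4)) \to x4) \to ((\lnot (x2 \land x1) \to (x2 \land (x2 \to x1))) \to (x2 \to x4)) = \text{False} \to \text{False} = \text{True}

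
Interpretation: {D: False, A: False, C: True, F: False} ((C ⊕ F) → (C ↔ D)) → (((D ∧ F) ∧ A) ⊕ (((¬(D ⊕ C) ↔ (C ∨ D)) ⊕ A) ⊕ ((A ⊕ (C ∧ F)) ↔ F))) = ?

C ⊕ F = True ⊕ False = True
C ↔ D = True ↔ False = False
(C ⊕ F) → (C ↔ D) = True → False = False
D ∧ F = False ∧ False = False
(D ∧ F) ∧ A = False ∧ False = False
D ⊕ C = False ⊕ True = True
¬(D ⊕ C) = ¬True = False
C ∨ D = True ∨ False = True
¬(D ⊕ C) ↔ (C ∨ D) = False ↔ True = False
(¬(D ⊕ C) ↔ (C ∨ D)) ⊕ A = False ⊕ False = False
C ∧ F = True ∧ False = False
A ⊕ (C ∧ F) = False ⊕ False = False
(A ⊕ (C ∧ F)) ↔ F = False ↔ False = True
((¬(D ⊕ C) ↔ (C ∨ D)) ⊕ A) ⊕ ((A ⊕ (C ∧ F)) ↔ F) = False ⊕ True = True
((D ∧ F) ∧ A) ⊕ (((¬(D ⊕ C) ↔ (C ∨ D)) ⊕ A) ⊕ ((A ⊕ (C ∧ F)) ↔ F)) = False ⊕ True = True
((C ⊕ F) → (C ↔ D)) → (((D ∧ F) ∧ A) ⊕ (((¬(D ⊕ C) ↔ (C ∨ D)) ⊕ A) ⊕ ((A ⊕ (C ∧ F)) ↔ F))) = False → True = True

True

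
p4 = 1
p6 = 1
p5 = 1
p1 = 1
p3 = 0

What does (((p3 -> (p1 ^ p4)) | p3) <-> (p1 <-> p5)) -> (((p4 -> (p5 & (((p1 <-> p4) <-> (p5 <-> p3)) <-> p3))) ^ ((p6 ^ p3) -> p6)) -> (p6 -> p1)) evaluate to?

p1 ^ p4 = 1 ^ 1 = 0
p3 -> (p1 ^ p4) = 0 -> 0 = 1
(p3 -> (p1 ^ p4)) | p3 = 1 | 0 = 1
p1 <-> p5 = 1 <-> 1 = 1
((p3 -> (p1 ^ p4)) | p3) <-> (p1 <-> p5) = 1 <-> 1 = 1
p1 <-> p4 = 1 <-> 1 = 1
p5 <-> p3 = 1 <-> 0 = 0
(p1 <-> p4) <-> (p5 <-> p3) = 1 <-> 0 = 0
((p1 <-> p4) <-> (p5 <-> p3)) <-> p3 = 0 <-> 0 = 1
p5 & (((p1 <-> p4) <-> (p5 <-> p3)) <-> p3) = 1 & 1 = 1
p4 -> (p5 & (((p1 <-> p4) <-> (p5 <-> p3)) <-> p3)) = 1 -> 1 = 1
p6 ^ p3 = 1 ^ 0 = 1
(p6 ^ p3) -> p6 = 1 -> 1 = 1
(p4 -> (p5 & (((p1 <-> p4) <-> (p5 <-> p3)) <-> p3))) ^ ((p6 ^ p3) -> p6) = 1 ^ 1 = 0
p6 -> p1 = 1 -> 1 = 1
((p4 -> (p5 & (((p1 <-> p4) <-> (p5 <-> p3)) <-> p3))) ^ ((p6 ^ p3) -> p6)) -> (p6 -> p1) = 0 -> 1 = 1
(((p3 -> (p1 ^ p4)) | p3) <-> (p1 <-> p5)) -> (((p4 -> (p5 & (((p1 <-> p4) <-> (p5 <-> p3)) <-> p3))) ^ ((p6 ^ p3) -> p6)) -> (p6 -> p1)) = 1 -> 1 = 1

1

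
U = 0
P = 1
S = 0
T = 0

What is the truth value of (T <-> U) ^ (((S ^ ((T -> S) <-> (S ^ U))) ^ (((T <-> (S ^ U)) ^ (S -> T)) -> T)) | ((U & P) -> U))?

0

T <-> U = 0 <-> 0 = 1
T -> S = 0 -> 0 = 1
S ^ U = 0 ^ 0 = 0
(T -> S) <-> (S ^ U) = 1 <-> 0 = 0
S ^ ((T -> S) <-> (S ^ U)) = 0 ^ 0 = 0
S ^ U = 0 ^ 0 = 0
T <-> (S ^ U) = 0 <-> 0 = 1
S -> T = 0 -> 0 = 1
(T <-> (S ^ U)) ^ (S -> T) = 1 ^ 1 = 0
((T <-> (S ^ U)) ^ (S -> T)) -> T = 0 -> 0 = 1
(S ^ ((T -> S) <-> (S ^ U))) ^ (((T <-> (S ^ U)) ^ (S -> T)) -> T) = 0 ^ 1 = 1
U & P = 0 & 1 = 0
(U & P) -> U = 0 -> 0 = 1
((S ^ ((T -> S) <-> (S ^ U))) ^ (((T <-> (S ^ U)) ^ (S -> T)) -> T)) | ((U & P) -> U) = 1 | 1 = 1
(T <-> U) ^ (((S ^ ((T -> S) <-> (S ^ U))) ^ (((T <-> (S ^ U)) ^ (S -> T)) -> T)) | ((U & P) -> U)) = 1 ^ 1 = 0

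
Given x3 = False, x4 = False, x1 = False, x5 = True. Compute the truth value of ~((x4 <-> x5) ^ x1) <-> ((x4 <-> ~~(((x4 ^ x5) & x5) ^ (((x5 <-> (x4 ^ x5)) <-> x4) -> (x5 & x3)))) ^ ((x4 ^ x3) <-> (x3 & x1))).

x4 <-> x5 = False <-> True = False
(x4 <-> x5) ^ x1 = False ^ False = False
~((x4 <-> x5) ^ x1) = ~False = True
x4 ^ x5 = False ^ True = True
(x4 ^ x5) & x5 = True & True = True
x4 ^ x5 = False ^ True = True
x5 <-> (x4 ^ x5) = True <-> True = True
(x5 <-> (x4 ^ x5)) <-> x4 = True <-> False = False
x5 & x3 = True & False = False
((x5 <-> (x4 ^ x5)) <-> x4) -> (x5 & x3) = False -> False = True
((x4 ^ x5) & x5) ^ (((x5 <-> (x4 ^ x5)) <-> x4) -> (x5 & x3)) = True ^ True = False
~(((x4 ^ x5) & x5) ^ (((x5 <-> (x4 ^ x5)) <-> x4) -> (x5 & x3))) = ~False = True
~~(((x4 ^ x5) & x5) ^ (((x5 <-> (x4 ^ x5)) <-> x4) -> (x5 & x3))) = ~True = False
x4 <-> ~~(((x4 ^ x5) & x5) ^ (((x5 <-> (x4 ^ x5)) <-> x4) -> (x5 & x3))) = False <-> False = True
x4 ^ x3 = False ^ False = False
x3 & x1 = False & False = False
(x4 ^ x3) <-> (x3 & x1) = False <-> False = True
(x4 <-> ~~(((x4 ^ x5) & x5) ^ (((x5 <-> (x4 ^ x5)) <-> x4) -> (x5 & x3)))) ^ ((x4 ^ x3) <-> (x3 & x1)) = True ^ True = False
~((x4 <-> x5) ^ x1) <-> ((x4 <-> ~~(((x4 ^ x5) & x5) ^ (((x5 <-> (x4 ^ x5)) <-> x4) -> (x5 & x3)))) ^ ((x4 ^ x3) <-> (x3 & x1))) = True <-> False = False

False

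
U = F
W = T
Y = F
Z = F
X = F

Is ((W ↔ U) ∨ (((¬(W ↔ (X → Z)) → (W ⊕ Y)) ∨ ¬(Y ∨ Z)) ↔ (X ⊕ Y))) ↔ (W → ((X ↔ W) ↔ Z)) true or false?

W ↔ U = T ↔ F = F
X → Z = F → F = T
W ↔ (X → Z) = T ↔ T = T
¬(W ↔ (X → Z)) = ¬T = F
W ⊕ Y = T ⊕ F = T
¬(W ↔ (X → Z)) → (W ⊕ Y) = F → T = T
Y ∨ Z = F ∨ F = F
¬(Y ∨ Z) = ¬F = T
(¬(W ↔ (X → Z)) → (W ⊕ Y)) ∨ ¬(Y ∨ Z) = T ∨ T = T
X ⊕ Y = F ⊕ F = F
((¬(W ↔ (X → Z)) → (W ⊕ Y)) ∨ ¬(Y ∨ Z)) ↔ (X ⊕ Y) = T ↔ F = F
(W ↔ U) ∨ (((¬(W ↔ (X → Z)) → (W ⊕ Y)) ∨ ¬(Y ∨ Z)) ↔ (X ⊕ Y)) = F ∨ F = F
X ↔ W = F ↔ T = F
(X ↔ W) ↔ Z = F ↔ F = T
W → ((X ↔ W) ↔ Z) = T → T = T
((W ↔ U) ∨ (((¬(W ↔ (X → Z)) → (W ⊕ Y)) ∨ ¬(Y ∨ Z)) ↔ (X ⊕ Y))) ↔ (W → ((X ↔ W) ↔ Z)) = F ↔ T = F

F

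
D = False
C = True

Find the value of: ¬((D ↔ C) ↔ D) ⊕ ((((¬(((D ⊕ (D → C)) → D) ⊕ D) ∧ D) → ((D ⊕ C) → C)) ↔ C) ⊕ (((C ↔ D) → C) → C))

False

Substituting D=False, C=True:
D ↔ C = False ↔ True = False
(D ↔ C) ↔ D = False ↔ False = True
¬((D ↔ C) ↔ D) = ¬True = False
D → C = False → True = True
D ⊕ (D → C) = False ⊕ True = True
(D ⊕ (D → C)) → D = True → False = False
((D ⊕ (D → C)) → D) ⊕ D = False ⊕ False = False
¬(((D ⊕ (D → C)) → D) ⊕ D) = ¬False = True
¬(((D ⊕ (D → C)) → D) ⊕ D) ∧ D = True ∧ False = False
D ⊕ C = False ⊕ True = True
(D ⊕ C) → C = True → True = True
(¬(((D ⊕ (D → C)) → D) ⊕ D) ∧ D) → ((D ⊕ C) → C) = False → True = True
((¬(((D ⊕ (D → C)) → D) ⊕ D) ∧ D) → ((D ⊕ C) → C)) ↔ C = True ↔ True = True
C ↔ D = True ↔ False = False
(C ↔ D) → C = False → True = True
((C ↔ D) → C) → C = True → True = True
(((¬(((D ⊕ (D → C)) → D) ⊕ D) ∧ D) → ((D ⊕ C) → C)) ↔ C) ⊕ (((C ↔ D) → C) → C) = True ⊕ True = False
¬((D ↔ C) ↔ D) ⊕ ((((¬(((D ⊕ (D → C)) → D) ⊕ D) ∧ D) → ((D ⊕ C) → C)) ↔ C) ⊕ (((C ↔ D) → C) → C)) = False ⊕ False = False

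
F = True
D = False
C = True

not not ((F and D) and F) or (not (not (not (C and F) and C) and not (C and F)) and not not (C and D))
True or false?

False

Substituting F=True, D=False, C=True:
F and D = True and False = False
(F and D) and F = False and True = False
not ((F and D) and F) = not False = True
not not ((F and D) and F) = not True = False
C and F = True and True = True
not (C and F) = not True = False
not (C and F) and C = False and True = False
not (not (C and F) and C) = not False = True
C and F = True and True = True
not (C and F) = not True = False
not (not (C and F) and C) and not (C and F) = True and False = False
not (not (not (C and F) and C) and not (C and F)) = not False = True
C and D = True and False = False
not (C and D) = not False = True
not not (C and D) = not True = False
not (not (not (C and F) and C) and not (C and F)) and not not (C and D) = True and False = False
not not ((F and D) and F) or (not (not (not (C and F) and C) and not (C and F)) and not not (C and D)) = False or False = False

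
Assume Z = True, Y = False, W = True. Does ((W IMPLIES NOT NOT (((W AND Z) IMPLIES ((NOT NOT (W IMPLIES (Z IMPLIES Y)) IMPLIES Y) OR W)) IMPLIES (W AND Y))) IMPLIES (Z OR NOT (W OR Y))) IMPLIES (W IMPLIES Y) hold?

Substituting Z=True, Y=False, W=True:
W AND Z = True AND True = True
Z IMPLIES Y = True IMPLIES False = False
W IMPLIES (Z IMPLIES Y) = True IMPLIES False = False
NOT (W IMPLIES (Z IMPLIES Y)) = NOT False = True
NOT NOT (W IMPLIES (Z IMPLIES Y)) = NOT True = False
NOT NOT (W IMPLIES (Z IMPLIES Y)) IMPLIES Y = False IMPLIES False = True
(NOT NOT (W IMPLIES (Z IMPLIES Y)) IMPLIES Y) OR W = True OR True = True
(W AND Z) IMPLIES ((NOT NOT (W IMPLIES (Z IMPLIES Y)) IMPLIES Y) OR W) = True IMPLIES True = True
W AND Y = True AND False = False
((W AND Z) IMPLIES ((NOT NOT (W IMPLIES (Z IMPLIES Y)) IMPLIES Y) OR W)) IMPLIES (W AND Y) = True IMPLIES False = False
NOT (((W AND Z) IMPLIES ((NOT NOT (W IMPLIES (Z IMPLIES Y)) IMPLIES Y) OR W)) IMPLIES (W AND Y)) = NOT False = True
NOT NOT (((W AND Z) IMPLIES ((NOT NOT (W IMPLIES (Z IMPLIES Y)) IMPLIES Y) OR W)) IMPLIES (W AND Y)) = NOT True = False
W IMPLIES NOT NOT (((W AND Z) IMPLIES ((NOT NOT (W IMPLIES (Z IMPLIES Y)) IMPLIES Y) OR W)) IMPLIES (W AND Y)) = True IMPLIES False = False
W OR Y = True OR False = True
NOT (W OR Y) = NOT True = False
Z OR NOT (W OR Y) = True OR False = True
(W IMPLIES NOT NOT (((W AND Z) IMPLIES ((NOT NOT (W IMPLIES (Z IMPLIES Y)) IMPLIES Y) OR W)) IMPLIES (W AND Y))) IMPLIES (Z OR NOT (W OR Y)) = False IMPLIES True = True
W IMPLIES Y = True IMPLIES False = False
((W IMPLIES NOT NOT (((W AND Z) IMPLIES ((NOT NOT (W IMPLIES (Z IMPLIES Y)) IMPLIES Y) OR W)) IMPLIES (W AND Y))) IMPLIES (Z OR NOT (W OR Y))) IMPLIES (W IMPLIES Y) = True IMPLIES False = False

False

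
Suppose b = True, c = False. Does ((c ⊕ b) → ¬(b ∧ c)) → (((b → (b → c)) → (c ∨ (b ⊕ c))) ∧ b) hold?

c ⊕ b = False ⊕ True = True
b ∧ c = True ∧ False = False
¬(b ∧ c) = ¬False = True
(c ⊕ b) → ¬(b ∧ c) = True → True = True
b → c = True → False = False
b → (b → c) = True → False = False
b ⊕ c = True ⊕ False = True
c ∨ (b ⊕ c) = False ∨ True = True
(b → (b → c)) → (c ∨ (b ⊕ c)) = False → True = True
((b → (b → c)) → (c ∨ (b ⊕ c))) ∧ b = True ∧ True = True
((c ⊕ b) → ¬(b ∧ c)) → (((b → (b → c)) → (c ∨ (b ⊕ c))) ∧ b) = True → True = True

True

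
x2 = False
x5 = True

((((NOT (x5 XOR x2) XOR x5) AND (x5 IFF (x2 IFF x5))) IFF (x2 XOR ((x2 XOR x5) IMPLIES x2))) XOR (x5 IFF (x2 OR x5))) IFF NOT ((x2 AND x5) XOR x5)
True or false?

True

x5 XOR x2 = True XOR False = True
NOT (x5 XOR x2) = NOT True = False
NOT (x5 XOR x2) XOR x5 = False XOR True = True
x2 IFF x5 = False IFF True = False
x5 IFF (x2 IFF x5) = True IFF False = False
(NOT (x5 XOR x2) XOR x5) AND (x5 IFF (x2 IFF x5)) = True AND False = False
x2 XOR x5 = False XOR True = True
(x2 XOR x5) IMPLIES x2 = True IMPLIES False = False
x2 XOR ((x2 XOR x5) IMPLIES x2) = False XOR False = False
((NOT (x5 XOR x2) XOR x5) AND (x5 IFF (x2 IFF x5))) IFF (x2 XOR ((x2 XOR x5) IMPLIES x2)) = False IFF False = True
x2 OR x5 = False OR True = True
x5 IFF (x2 OR x5) = True IFF True = True
(((NOT (x5 XOR x2) XOR x5) AND (x5 IFF (x2 IFF x5))) IFF (x2 XOR ((x2 XOR x5) IMPLIES x2))) XOR (x5 IFF (x2 OR x5)) = True XOR True = False
x2 AND x5 = False AND True = False
(x2 AND x5) XOR x5 = False XOR True = True
NOT ((x2 AND x5) XOR x5) = NOT True = False
((((NOT (x5 XOR x2) XOR x5) AND (x5 IFF (x2 IFF x5))) IFF (x2 XOR ((x2 XOR x5) IMPLIES x2))) XOR (x5 IFF (x2 OR x5))) IFF NOT ((x2 AND x5) XOR x5) = False IFF False = True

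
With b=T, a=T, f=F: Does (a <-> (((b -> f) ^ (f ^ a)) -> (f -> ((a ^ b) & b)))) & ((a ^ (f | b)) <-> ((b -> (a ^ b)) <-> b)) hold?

Substituting b=T, a=T, f=F:
b -> f = T -> F = F
f ^ a = F ^ T = T
(b -> f) ^ (f ^ a) = F ^ T = T
a ^ b = T ^ T = F
(a ^ b) & b = F & T = F
f -> ((a ^ b) & b) = F -> F = T
((b -> f) ^ (f ^ a)) -> (f -> ((a ^ b) & b)) = T -> T = T
a <-> (((b -> f) ^ (f ^ a)) -> (f -> ((a ^ b) & b))) = T <-> T = T
f | b = F | T = T
a ^ (f | b) = T ^ T = F
a ^ b = T ^ T = F
b -> (a ^ b) = T -> F = F
(b -> (a ^ b)) <-> b = F <-> T = F
(a ^ (f | b)) <-> ((b -> (a ^ b)) <-> b) = F <-> F = T
(a <-> (((b -> f) ^ (f ^ a)) -> (f -> ((a ^ b) & b)))) & ((a ^ (f | b)) <-> ((b -> (a ^ b)) <-> b)) = T & T = T

T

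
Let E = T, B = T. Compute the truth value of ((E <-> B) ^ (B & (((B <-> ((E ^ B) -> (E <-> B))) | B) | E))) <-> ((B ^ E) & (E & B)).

T

Substituting E=T, B=T:
E <-> B = T <-> T = T
E ^ B = T ^ T = F
E <-> B = T <-> T = T
(E ^ B) -> (E <-> B) = F -> T = T
B <-> ((E ^ B) -> (E <-> B)) = T <-> T = T
(B <-> ((E ^ B) -> (E <-> B))) | B = T | T = T
((B <-> ((E ^ B) -> (E <-> B))) | B) | E = T | T = T
B & (((B <-> ((E ^ B) -> (E <-> B))) | B) | E) = T & T = T
(E <-> B) ^ (B & (((B <-> ((E ^ B) -> (E <-> B))) | B) | E)) = T ^ T = F
B ^ E = T ^ T = F
E & B = T & T = T
(B ^ E) & (E & B) = F & T = F
((E <-> B) ^ (B & (((B <-> ((E ^ B) -> (E <-> B))) | B) | E))) <-> ((B ^ E) & (E & B)) = F <-> F = T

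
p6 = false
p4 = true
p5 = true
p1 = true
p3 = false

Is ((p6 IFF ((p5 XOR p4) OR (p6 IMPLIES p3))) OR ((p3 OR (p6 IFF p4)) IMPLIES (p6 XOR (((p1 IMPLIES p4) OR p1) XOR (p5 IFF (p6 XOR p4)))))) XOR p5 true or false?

false

p5 XOR p4 = true XOR true = false
p6 IMPLIES p3 = false IMPLIES false = true
(p5 XOR p4) OR (p6 IMPLIES p3) = false OR true = true
p6 IFF ((p5 XOR p4) OR (p6 IMPLIES p3)) = false IFF true = false
p6 IFF p4 = false IFF true = false
p3 OR (p6 IFF p4) = false OR false = false
p1 IMPLIES p4 = true IMPLIES true = true
(p1 IMPLIES p4) OR p1 = true OR true = true
p6 XOR p4 = false XOR true = true
p5 IFF (p6 XOR p4) = true IFF true = true
((p1 IMPLIES p4) OR p1) XOR (p5 IFF (p6 XOR p4)) = true XOR true = false
p6 XOR (((p1 IMPLIES p4) OR p1) XOR (p5 IFF (p6 XOR p4))) = false XOR false = false
(p3 OR (p6 IFF p4)) IMPLIES (p6 XOR (((p1 IMPLIES p4) OR p1) XOR (p5 IFF (p6 XOR p4)))) = false IMPLIES false = true
(p6 IFF ((p5 XOR p4) OR (p6 IMPLIES p3))) OR ((p3 OR (p6 IFF p4)) IMPLIES (p6 XOR (((p1 IMPLIES p4) OR p1) XOR (p5 IFF (p6 XOR p4))))) = false OR true = true
((p6 IFF ((p5 XOR p4) OR (p6 IMPLIES p3))) OR ((p3 OR (p6 IFF p4)) IMPLIES (p6 XOR (((p1 IMPLIES p4) OR p1) XOR (p5 IFF (p6 XOR p4)))))) XOR p5 = true XOR true = false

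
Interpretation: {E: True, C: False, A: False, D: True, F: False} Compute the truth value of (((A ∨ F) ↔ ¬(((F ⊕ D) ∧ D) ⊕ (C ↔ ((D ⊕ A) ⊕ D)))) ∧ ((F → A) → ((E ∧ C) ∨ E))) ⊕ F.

False

A ∨ F = False ∨ False = False
F ⊕ D = False ⊕ True = True
(F ⊕ D) ∧ D = True ∧ True = True
D ⊕ A = True ⊕ False = True
(D ⊕ A) ⊕ D = True ⊕ True = False
C ↔ ((D ⊕ A) ⊕ D) = False ↔ False = True
((F ⊕ D) ∧ D) ⊕ (C ↔ ((D ⊕ A) ⊕ D)) = True ⊕ True = False
¬(((F ⊕ D) ∧ D) ⊕ (C ↔ ((D ⊕ A) ⊕ D))) = ¬False = True
(A ∨ F) ↔ ¬(((F ⊕ D) ∧ D) ⊕ (C ↔ ((D ⊕ A) ⊕ D))) = False ↔ True = False
F → A = False → False = True
E ∧ C = True ∧ False = False
(E ∧ C) ∨ E = False ∨ True = True
(F → A) → ((E ∧ C) ∨ E) = True → True = True
((A ∨ F) ↔ ¬(((F ⊕ D) ∧ D) ⊕ (C ↔ ((D ⊕ A) ⊕ D)))) ∧ ((F → A) → ((E ∧ C) ∨ E)) = False ∧ True = False
(((A ∨ F) ↔ ¬(((F ⊕ D) ∧ D) ⊕ (C ↔ ((D ⊕ A) ⊕ D)))) ∧ ((F → A) → ((E ∧ C) ∨ E))) ⊕ F = False ⊕ False = False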